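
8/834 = 4/417 = 0.01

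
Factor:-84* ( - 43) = 3612 = 2^2*3^1 *7^1*43^1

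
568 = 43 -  - 525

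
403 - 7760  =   - 7357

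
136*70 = 9520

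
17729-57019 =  - 39290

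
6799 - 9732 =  - 2933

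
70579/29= 70579/29=2433.76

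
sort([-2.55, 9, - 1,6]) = [ - 2.55,  -  1, 6, 9]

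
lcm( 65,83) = 5395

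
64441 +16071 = 80512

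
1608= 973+635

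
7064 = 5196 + 1868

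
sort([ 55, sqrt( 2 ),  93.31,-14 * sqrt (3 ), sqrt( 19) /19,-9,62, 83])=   [ - 14* sqrt( 3) , - 9, sqrt( 19)/19, sqrt(2 ), 55, 62,83, 93.31] 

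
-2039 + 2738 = 699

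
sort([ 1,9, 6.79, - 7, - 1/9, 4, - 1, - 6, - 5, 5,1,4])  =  [ - 7, - 6, - 5, - 1, - 1/9,1,1,  4,4,5, 6.79, 9]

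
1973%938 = 97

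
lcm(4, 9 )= 36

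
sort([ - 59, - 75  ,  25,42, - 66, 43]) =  [ - 75, - 66,-59,25,42,43]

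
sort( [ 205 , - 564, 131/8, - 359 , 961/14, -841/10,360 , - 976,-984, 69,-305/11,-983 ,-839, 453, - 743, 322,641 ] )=[ - 984, - 983, - 976, - 839, - 743,-564,-359,- 841/10, - 305/11,131/8, 961/14,69,205,322 , 360, 453, 641 ] 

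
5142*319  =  1640298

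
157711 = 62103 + 95608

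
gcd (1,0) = 1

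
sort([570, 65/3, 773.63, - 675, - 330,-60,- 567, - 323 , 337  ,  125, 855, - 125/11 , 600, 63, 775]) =[-675 , - 567, - 330, - 323, - 60,-125/11, 65/3, 63, 125, 337, 570,600 , 773.63 , 775,  855 ]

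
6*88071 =528426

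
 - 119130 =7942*( -15)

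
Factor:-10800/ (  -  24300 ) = 4/9 = 2^2*3^(- 2 )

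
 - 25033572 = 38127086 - 63160658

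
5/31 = 5/31 = 0.16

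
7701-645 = 7056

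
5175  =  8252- 3077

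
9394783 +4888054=14282837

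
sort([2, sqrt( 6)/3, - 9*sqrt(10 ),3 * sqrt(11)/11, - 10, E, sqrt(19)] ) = [ - 9*sqrt(10 ), - 10,  sqrt( 6 ) /3,3*sqrt(11 ) /11,2,E , sqrt (19)]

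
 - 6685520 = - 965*6928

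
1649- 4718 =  - 3069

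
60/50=1 + 1/5 = 1.20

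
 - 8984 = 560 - 9544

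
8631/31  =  278  +  13/31= 278.42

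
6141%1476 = 237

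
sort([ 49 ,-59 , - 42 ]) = [- 59 , - 42, 49] 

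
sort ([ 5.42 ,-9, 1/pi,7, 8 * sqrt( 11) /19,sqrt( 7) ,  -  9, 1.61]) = [ - 9,  -  9,  1/pi,8*sqrt(  11)/19,1.61,sqrt(7),  5.42, 7]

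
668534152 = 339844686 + 328689466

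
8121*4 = 32484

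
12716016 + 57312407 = 70028423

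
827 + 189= 1016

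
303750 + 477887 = 781637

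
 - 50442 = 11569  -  62011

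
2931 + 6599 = 9530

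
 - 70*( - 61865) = 4330550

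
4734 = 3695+1039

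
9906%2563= 2217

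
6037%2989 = 59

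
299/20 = 299/20= 14.95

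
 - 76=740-816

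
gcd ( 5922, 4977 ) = 63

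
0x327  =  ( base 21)1h9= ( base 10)807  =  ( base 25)177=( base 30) QR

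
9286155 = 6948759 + 2337396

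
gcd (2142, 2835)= 63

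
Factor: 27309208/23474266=13654604/11737133=   2^2*17^1*157^1 * 1279^1*11737133^(-1 ) 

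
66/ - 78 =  - 11/13 =- 0.85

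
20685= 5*4137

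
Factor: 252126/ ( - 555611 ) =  - 54/119  =  -  2^1 * 3^3*7^(  -  1) * 17^( - 1)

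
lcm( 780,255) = 13260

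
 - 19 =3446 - 3465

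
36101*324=11696724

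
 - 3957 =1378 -5335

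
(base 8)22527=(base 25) f79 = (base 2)10010101010111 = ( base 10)9559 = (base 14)36ab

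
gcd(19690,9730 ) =10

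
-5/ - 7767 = 5/7767 = 0.00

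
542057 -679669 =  - 137612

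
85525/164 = 85525/164=521.49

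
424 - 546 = -122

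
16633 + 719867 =736500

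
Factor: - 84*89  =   - 2^2*3^1*7^1*89^1 = - 7476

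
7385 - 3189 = 4196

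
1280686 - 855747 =424939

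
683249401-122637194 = 560612207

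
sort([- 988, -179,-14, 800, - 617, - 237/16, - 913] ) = [- 988, - 913, - 617, - 179, - 237/16, - 14,800] 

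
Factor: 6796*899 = 6109604 = 2^2*29^1*31^1*1699^1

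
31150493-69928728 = - 38778235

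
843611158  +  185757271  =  1029368429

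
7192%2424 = 2344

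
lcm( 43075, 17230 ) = 86150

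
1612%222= 58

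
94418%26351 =15365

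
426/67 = 6+ 24/67 = 6.36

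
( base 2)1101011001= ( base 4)31121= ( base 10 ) 857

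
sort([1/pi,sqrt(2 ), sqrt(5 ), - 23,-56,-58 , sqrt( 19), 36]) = [ - 58,- 56, - 23, 1/pi,sqrt (2), sqrt(5 ),sqrt(19), 36 ]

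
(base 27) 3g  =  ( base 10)97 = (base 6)241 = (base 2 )1100001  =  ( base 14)6d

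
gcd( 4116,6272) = 196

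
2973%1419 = 135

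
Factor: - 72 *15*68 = -2^5 * 3^3*5^1*17^1 = - 73440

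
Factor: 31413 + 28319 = 59732 = 2^2*109^1 * 137^1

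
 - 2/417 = -2/417  =  - 0.00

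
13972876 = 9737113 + 4235763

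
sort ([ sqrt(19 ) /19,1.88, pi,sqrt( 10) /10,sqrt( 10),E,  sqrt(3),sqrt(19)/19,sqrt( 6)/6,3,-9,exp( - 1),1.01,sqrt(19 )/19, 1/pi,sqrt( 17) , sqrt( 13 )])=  [ - 9, sqrt(19)/19,sqrt(19 )/19,sqrt(19)/19 , sqrt(10) /10, 1/pi, exp(  -  1 ),sqrt( 6)/6,1.01,sqrt(3 ),1.88,E , 3,pi,sqrt ( 10 ), sqrt(13),sqrt( 17)]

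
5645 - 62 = 5583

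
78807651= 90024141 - 11216490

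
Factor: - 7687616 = -2^6*113^1 * 1063^1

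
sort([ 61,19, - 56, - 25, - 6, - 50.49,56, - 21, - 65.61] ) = [ - 65.61, - 56, - 50.49, - 25, - 21, - 6,19,56,61]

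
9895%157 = 4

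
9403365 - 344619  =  9058746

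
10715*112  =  1200080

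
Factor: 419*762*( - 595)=  -  189970410=- 2^1*3^1*5^1*7^1*17^1 * 127^1*419^1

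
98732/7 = 98732/7 = 14104.57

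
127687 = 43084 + 84603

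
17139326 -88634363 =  - 71495037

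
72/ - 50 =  - 36/25 = - 1.44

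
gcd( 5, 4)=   1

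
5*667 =3335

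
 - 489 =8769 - 9258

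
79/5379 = 79/5379 = 0.01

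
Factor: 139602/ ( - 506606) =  - 159/577=-3^1*53^1 * 577^( -1)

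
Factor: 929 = 929^1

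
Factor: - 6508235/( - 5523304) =2^( - 3)*5^1*113^1 * 139^( - 1 )*4967^( - 1)*11519^1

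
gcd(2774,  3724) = 38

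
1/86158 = 1/86158  =  0.00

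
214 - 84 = 130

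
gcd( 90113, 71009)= 1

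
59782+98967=158749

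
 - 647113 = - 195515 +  - 451598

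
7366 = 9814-2448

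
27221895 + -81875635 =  - 54653740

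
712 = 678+34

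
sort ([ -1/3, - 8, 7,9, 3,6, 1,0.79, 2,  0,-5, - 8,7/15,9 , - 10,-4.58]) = [ - 10, - 8, - 8,-5, - 4.58, - 1/3,  0, 7/15,0.79, 1, 2, 3, 6,7, 9, 9 ]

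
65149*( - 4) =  - 260596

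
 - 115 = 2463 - 2578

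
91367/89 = 91367/89= 1026.60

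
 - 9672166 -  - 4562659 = - 5109507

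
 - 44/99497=-1 + 99453/99497 = -0.00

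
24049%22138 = 1911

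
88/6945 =88/6945 = 0.01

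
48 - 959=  - 911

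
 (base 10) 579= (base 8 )1103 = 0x243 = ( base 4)21003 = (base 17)201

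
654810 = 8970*73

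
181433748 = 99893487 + 81540261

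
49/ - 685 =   -  1 + 636/685 = - 0.07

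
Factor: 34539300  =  2^2 *3^2 * 5^2*38377^1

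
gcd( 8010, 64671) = 3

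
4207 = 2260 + 1947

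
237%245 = 237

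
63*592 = 37296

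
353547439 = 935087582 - 581540143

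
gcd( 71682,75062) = 26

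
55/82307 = 55/82307 = 0.00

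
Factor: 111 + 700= 811^1 = 811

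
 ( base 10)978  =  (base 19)2d9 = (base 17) 369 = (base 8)1722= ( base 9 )1306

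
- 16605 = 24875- 41480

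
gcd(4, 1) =1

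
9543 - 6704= 2839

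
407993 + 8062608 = 8470601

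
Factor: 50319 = 3^2*5591^1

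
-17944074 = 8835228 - 26779302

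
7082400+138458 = 7220858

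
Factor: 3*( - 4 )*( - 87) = 2^2*3^2*29^1 = 1044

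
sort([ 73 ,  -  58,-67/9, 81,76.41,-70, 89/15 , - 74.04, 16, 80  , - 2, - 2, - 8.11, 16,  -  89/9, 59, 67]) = [-74.04,  -  70, - 58,- 89/9, - 8.11,-67/9,-2, - 2,  89/15, 16, 16, 59, 67, 73, 76.41, 80, 81 ] 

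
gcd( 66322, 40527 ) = 1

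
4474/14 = 2237/7=319.57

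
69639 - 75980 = -6341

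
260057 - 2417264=-2157207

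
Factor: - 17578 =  - 2^1*11^1 * 17^1*47^1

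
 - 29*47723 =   -  1383967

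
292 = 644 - 352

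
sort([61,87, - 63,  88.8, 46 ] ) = [-63,46 , 61,  87, 88.8] 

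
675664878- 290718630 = 384946248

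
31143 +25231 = 56374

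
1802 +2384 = 4186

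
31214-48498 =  - 17284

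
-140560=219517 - 360077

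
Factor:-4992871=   -  13^1 * 384067^1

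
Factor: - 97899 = - 3^1 *32633^1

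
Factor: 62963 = 79^1*797^1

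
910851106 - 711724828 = 199126278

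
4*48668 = 194672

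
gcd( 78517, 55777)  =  1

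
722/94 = 361/47 = 7.68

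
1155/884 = 1 + 271/884 =1.31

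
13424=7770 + 5654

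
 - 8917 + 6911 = -2006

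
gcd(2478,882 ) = 42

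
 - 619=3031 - 3650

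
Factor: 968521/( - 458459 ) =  - 23^( - 1)* 31^( - 1 )*643^(  -  1 )*968521^1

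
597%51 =36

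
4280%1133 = 881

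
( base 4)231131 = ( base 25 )4G9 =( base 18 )8hb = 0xb5d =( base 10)2909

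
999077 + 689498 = 1688575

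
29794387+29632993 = 59427380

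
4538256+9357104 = 13895360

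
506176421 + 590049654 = 1096226075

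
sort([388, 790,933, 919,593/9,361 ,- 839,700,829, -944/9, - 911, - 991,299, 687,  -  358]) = [ - 991, - 911,-839, - 358 ,-944/9  ,  593/9, 299, 361, 388,687,700,790,829,919,933] 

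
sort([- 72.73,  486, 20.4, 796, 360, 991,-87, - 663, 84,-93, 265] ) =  [ - 663,-93, - 87,-72.73,  20.4,84, 265, 360, 486,  796, 991]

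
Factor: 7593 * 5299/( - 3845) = -40235307/3845 = - 3^1*5^(  -  1)*7^1*757^1*769^( - 1 ) *2531^1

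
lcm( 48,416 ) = 1248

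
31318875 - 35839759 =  - 4520884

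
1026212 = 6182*166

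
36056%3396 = 2096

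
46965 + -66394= - 19429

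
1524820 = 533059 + 991761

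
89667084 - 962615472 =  - 872948388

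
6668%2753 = 1162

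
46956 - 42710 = 4246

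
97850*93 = 9100050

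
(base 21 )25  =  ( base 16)2f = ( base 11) 43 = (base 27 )1k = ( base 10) 47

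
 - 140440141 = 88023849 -228463990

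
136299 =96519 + 39780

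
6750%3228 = 294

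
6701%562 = 519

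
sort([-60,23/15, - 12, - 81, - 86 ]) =[ - 86, -81, - 60,- 12,  23/15]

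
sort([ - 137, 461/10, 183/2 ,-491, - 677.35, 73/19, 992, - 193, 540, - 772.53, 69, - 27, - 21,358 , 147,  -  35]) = [ - 772.53,-677.35,-491, - 193, - 137, - 35, - 27,- 21, 73/19,461/10,69, 183/2, 147,358,540,992]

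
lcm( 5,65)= 65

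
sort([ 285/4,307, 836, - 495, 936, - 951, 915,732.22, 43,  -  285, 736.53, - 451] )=[-951,-495, - 451, - 285, 43, 285/4,307,732.22 , 736.53,836, 915 , 936] 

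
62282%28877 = 4528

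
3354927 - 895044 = 2459883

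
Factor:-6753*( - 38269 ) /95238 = 7831229/2886  =  2^ ( -1)*3^( - 1 )*7^2*13^( - 1) * 37^ (- 1 )* 71^1*2251^1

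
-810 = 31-841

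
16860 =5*3372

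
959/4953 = 959/4953 = 0.19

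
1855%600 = 55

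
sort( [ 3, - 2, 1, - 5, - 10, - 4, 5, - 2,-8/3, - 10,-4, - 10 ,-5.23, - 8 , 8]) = [- 10 , - 10, - 10, - 8, - 5.23 ,-5,-4, - 4,  -  8/3, - 2, -2, 1, 3,5, 8]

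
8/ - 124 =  - 1+ 29/31  =  -0.06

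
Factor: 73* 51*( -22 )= -81906 = -  2^1* 3^1*11^1 * 17^1 * 73^1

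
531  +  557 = 1088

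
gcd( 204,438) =6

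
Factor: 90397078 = 2^1*431^1*104869^1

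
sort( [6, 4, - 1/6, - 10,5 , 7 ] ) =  [ - 10,-1/6, 4, 5, 6, 7 ]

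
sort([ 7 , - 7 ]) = [- 7, 7 ] 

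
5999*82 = 491918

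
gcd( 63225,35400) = 75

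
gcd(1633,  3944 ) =1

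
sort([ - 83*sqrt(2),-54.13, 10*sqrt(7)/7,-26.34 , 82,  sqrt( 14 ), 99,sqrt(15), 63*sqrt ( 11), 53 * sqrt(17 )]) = [ - 83 * sqrt( 2 ), - 54.13, - 26.34,sqrt( 14 ), 10 * sqrt(7 )/7,sqrt( 15 ), 82, 99, 63*sqrt( 11), 53 * sqrt(17)]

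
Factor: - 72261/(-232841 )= 9/29 = 3^2*29^( - 1 ) 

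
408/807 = 136/269 = 0.51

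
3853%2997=856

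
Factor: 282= 2^1*3^1*47^1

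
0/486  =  0= 0.00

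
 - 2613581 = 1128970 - 3742551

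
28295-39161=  - 10866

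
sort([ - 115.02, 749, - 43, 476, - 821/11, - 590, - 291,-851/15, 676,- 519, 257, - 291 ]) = [-590, - 519, - 291, - 291, - 115.02, - 821/11,  -  851/15,-43,257, 476, 676,749 ]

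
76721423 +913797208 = 990518631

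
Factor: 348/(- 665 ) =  - 2^2*3^1*5^( -1 )*7^( - 1)*19^ ( - 1 )*29^1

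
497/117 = 4  +  29/117 = 4.25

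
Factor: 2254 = 2^1*7^2*23^1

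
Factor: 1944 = 2^3*3^5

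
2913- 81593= -78680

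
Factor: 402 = 2^1*3^1*67^1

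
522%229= 64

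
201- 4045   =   - 3844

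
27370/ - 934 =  - 13685/467 = -29.30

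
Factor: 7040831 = 7^1*1005833^1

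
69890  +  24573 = 94463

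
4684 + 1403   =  6087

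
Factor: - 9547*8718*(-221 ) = 2^1*3^1*13^1*17^1*1453^1*9547^1 = 18393994866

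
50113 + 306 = 50419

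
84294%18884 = 8758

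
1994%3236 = 1994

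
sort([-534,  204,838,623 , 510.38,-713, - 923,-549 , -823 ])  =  [- 923, - 823, - 713,- 549,- 534,204,510.38, 623 , 838 ]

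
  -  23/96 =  - 1 + 73/96 = -0.24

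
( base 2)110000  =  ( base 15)33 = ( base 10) 48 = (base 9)53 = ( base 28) 1K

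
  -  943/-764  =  943/764 = 1.23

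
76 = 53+23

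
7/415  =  7/415 = 0.02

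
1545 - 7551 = - 6006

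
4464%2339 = 2125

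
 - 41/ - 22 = 1 + 19/22 = 1.86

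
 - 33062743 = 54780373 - 87843116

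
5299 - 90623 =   -  85324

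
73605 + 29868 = 103473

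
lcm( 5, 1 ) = 5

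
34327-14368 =19959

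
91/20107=91/20107 = 0.00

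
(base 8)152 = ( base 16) 6a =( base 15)71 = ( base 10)106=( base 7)211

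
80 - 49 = 31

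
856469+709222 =1565691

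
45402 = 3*15134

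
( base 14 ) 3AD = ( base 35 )l6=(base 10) 741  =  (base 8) 1345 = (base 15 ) 346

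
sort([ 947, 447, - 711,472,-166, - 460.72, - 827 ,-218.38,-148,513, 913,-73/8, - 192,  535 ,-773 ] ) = [  -  827, - 773, - 711, - 460.72,-218.38,  -  192, - 166 , - 148,-73/8,447 , 472, 513, 535, 913, 947] 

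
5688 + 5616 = 11304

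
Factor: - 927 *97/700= - 2^( - 2 )*3^2 *5^ ( - 2) * 7^(  -  1)*97^1*103^1 = - 89919/700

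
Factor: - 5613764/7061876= - 1403441/1765469 = -13^1 * 89^1*1213^1 * 1765469^( - 1)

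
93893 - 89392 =4501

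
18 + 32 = 50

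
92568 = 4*23142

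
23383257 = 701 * 33357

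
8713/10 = 871 + 3/10 = 871.30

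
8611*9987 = 85998057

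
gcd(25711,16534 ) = 7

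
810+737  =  1547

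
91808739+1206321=93015060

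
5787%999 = 792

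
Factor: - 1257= - 3^1*419^1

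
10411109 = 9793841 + 617268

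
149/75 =149/75=1.99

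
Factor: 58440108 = 2^2*3^1*4870009^1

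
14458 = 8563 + 5895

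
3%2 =1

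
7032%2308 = 108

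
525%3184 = 525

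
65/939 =65/939=0.07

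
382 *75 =28650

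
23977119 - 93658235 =  -  69681116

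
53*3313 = 175589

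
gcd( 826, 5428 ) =118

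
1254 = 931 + 323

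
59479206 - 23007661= 36471545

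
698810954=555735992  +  143074962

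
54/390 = 9/65 = 0.14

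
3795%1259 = 18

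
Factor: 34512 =2^4*3^1 * 719^1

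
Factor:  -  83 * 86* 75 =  -2^1 *3^1*5^2*43^1*83^1=-535350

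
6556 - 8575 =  - 2019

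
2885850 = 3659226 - 773376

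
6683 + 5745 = 12428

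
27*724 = 19548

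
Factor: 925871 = 17^1*107^1*509^1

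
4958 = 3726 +1232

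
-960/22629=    - 1 +7223/7543 = - 0.04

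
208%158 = 50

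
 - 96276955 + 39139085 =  - 57137870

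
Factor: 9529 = 13^1*733^1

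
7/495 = 7/495 =0.01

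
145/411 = 145/411 = 0.35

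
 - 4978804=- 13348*373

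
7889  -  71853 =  - 63964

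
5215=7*745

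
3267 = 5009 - 1742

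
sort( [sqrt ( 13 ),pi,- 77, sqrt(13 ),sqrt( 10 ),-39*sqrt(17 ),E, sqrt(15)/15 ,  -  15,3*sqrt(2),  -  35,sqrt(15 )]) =[-39 *sqrt(17 ),-77,-35 ,  -  15 , sqrt(15)/15,E, pi,sqrt(10),sqrt(13 ),sqrt(13), sqrt( 15),3*sqrt(2 )] 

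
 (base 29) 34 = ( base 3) 10101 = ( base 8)133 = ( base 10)91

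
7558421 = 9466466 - 1908045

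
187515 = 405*463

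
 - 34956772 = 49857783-84814555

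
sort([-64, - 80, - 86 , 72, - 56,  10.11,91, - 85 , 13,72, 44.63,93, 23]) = [ - 86, - 85, - 80, - 64, - 56, 10.11,13,23,44.63, 72,72,91,93 ]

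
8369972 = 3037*2756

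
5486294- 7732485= - 2246191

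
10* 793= 7930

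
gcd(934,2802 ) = 934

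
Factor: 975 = 3^1*5^2*13^1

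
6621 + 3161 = 9782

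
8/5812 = 2/1453 = 0.00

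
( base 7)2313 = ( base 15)3b3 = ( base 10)843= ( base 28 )123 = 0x34b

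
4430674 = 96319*46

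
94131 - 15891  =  78240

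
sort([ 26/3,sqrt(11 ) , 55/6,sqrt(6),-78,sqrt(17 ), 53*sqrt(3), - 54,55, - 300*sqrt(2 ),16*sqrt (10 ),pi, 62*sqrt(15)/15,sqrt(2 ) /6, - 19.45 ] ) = [-300*sqrt(2 ), - 78, - 54,-19.45,sqrt(2) /6,sqrt (6 ),  pi, sqrt( 11 ),sqrt ( 17),26/3,55/6, 62*sqrt( 15 ) /15,16 * sqrt( 10), 55, 53 *sqrt( 3 )]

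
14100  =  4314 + 9786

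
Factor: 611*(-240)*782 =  - 2^5*3^1 * 5^1 * 13^1*17^1 * 23^1 * 47^1 = -114672480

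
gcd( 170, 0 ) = 170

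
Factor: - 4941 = -3^4*61^1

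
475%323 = 152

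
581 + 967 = 1548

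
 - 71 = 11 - 82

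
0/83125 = 0 = 0.00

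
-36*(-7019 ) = 252684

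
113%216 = 113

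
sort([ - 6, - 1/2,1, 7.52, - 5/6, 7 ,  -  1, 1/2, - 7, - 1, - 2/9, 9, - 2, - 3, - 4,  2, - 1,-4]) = [ - 7, - 6, - 4, - 4, - 3, - 2, - 1, - 1, - 1, - 5/6, - 1/2,  -  2/9, 1/2,  1,2 , 7, 7.52, 9 ] 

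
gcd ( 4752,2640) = 528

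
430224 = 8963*48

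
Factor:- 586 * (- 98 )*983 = 56451724=2^2*7^2* 293^1*983^1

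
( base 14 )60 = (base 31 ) 2M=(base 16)54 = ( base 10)84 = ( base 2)1010100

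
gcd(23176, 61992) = 8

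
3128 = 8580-5452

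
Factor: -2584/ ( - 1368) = 17/9 = 3^( - 2)*17^1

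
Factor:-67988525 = -5^2*11^1*17^1*14543^1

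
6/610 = 3/305 = 0.01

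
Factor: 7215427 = 7215427^1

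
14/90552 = 1/6468 = 0.00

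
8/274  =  4/137 = 0.03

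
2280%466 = 416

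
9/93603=3/31201 = 0.00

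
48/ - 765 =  - 1 + 239/255 =- 0.06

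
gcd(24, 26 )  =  2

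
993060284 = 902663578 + 90396706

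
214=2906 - 2692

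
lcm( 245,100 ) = 4900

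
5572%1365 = 112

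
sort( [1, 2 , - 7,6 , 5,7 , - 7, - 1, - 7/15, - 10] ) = [ - 10, - 7, - 7 ,-1,- 7/15, 1, 2, 5,6,7] 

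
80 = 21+59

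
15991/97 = 164  +  83/97 = 164.86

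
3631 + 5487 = 9118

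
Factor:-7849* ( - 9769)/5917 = 76676881/5917 =47^1*61^( - 1) * 97^( - 1 )*167^1 *9769^1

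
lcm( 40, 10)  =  40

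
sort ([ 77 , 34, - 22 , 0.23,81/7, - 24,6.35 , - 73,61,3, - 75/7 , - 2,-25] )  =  [ - 73, - 25, - 24, - 22 , - 75/7, - 2,0.23, 3, 6.35, 81/7,34, 61, 77]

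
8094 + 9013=17107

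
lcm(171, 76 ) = 684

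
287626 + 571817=859443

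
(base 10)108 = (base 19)5d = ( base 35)33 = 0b1101100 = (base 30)3I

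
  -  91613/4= -91613/4=- 22903.25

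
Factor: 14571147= 3^1*31^1*156679^1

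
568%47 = 4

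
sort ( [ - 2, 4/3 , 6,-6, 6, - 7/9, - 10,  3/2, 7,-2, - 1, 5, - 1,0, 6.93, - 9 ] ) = [ - 10, - 9, - 6,-2,-2, - 1,-1, - 7/9,0, 4/3, 3/2, 5,6, 6, 6.93, 7 ]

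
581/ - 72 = -581/72 = -  8.07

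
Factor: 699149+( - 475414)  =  223735 = 5^1*29^1*1543^1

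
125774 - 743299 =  - 617525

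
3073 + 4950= 8023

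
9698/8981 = 9698/8981=1.08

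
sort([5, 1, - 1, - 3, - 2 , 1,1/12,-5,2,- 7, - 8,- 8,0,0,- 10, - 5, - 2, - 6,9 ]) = [ - 10 ,-8, - 8 , - 7, - 6, - 5, - 5,-3, - 2, - 2, - 1  ,  0, 0,1/12,1 , 1, 2,5, 9]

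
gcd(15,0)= 15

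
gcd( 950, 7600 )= 950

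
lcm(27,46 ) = 1242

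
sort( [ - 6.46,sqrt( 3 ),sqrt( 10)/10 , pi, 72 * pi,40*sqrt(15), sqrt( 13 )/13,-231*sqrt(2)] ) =[ - 231*sqrt( 2 ), - 6.46, sqrt( 13)/13, sqrt( 10) /10, sqrt( 3 ), pi, 40*sqrt( 15),72*pi] 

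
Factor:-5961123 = -3^2 *7^1*94621^1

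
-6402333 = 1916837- 8319170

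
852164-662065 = 190099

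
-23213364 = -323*71868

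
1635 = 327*5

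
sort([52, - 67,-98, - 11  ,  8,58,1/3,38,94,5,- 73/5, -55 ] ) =[  -  98,- 67, - 55, - 73/5, - 11, 1/3 , 5, 8,38,52 , 58, 94 ]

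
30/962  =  15/481  =  0.03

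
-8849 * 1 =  - 8849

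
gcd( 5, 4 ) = 1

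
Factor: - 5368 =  - 2^3*11^1*61^1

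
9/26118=1/2902 = 0.00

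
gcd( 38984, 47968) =8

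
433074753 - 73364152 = 359710601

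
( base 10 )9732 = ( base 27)D9C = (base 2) 10011000000100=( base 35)7X2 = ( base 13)4578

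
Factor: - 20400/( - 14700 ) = 68/49 = 2^2 * 7^(-2 )*17^1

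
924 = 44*21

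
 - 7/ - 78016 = 7/78016 = 0.00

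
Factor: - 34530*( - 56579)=2^1*3^1*5^1*29^1*1151^1*1951^1  =  1953672870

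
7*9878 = 69146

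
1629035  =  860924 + 768111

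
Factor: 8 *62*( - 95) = -2^4*5^1*19^1 * 31^1 = -47120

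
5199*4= 20796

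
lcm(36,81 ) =324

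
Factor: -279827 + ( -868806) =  - 1148633 = - 47^1 * 24439^1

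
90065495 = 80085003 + 9980492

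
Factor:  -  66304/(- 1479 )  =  2^8*3^( - 1)*7^1*17^ ( - 1) *29^(-1)*37^1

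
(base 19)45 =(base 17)4D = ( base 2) 1010001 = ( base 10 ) 81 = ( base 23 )3C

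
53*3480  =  184440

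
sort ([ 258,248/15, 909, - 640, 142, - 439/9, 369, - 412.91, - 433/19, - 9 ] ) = [ - 640, - 412.91, - 439/9, - 433/19, - 9 , 248/15,142,258, 369, 909]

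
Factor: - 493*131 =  - 17^1*29^1*131^1  =  -64583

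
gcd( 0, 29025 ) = 29025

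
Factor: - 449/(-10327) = 1/23= 23^( - 1) 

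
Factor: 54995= 5^1*17^1*647^1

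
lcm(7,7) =7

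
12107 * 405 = 4903335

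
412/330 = 1 + 41/165 = 1.25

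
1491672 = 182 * 8196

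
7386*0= 0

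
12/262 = 6/131 = 0.05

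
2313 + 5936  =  8249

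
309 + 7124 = 7433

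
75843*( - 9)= - 682587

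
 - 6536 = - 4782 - 1754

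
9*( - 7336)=-66024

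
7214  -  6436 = 778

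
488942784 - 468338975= 20603809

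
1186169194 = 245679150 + 940490044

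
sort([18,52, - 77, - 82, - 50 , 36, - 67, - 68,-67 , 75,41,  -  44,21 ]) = [- 82, - 77, - 68, - 67, - 67, - 50, - 44,18, 21,36,41,52, 75 ]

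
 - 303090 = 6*( - 50515) 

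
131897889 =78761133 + 53136756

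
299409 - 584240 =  - 284831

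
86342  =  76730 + 9612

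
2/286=1/143 = 0.01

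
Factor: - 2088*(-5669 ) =11836872 = 2^3*3^2*29^1*5669^1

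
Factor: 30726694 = 2^1*15363347^1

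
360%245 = 115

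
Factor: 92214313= 101^1*913013^1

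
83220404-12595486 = 70624918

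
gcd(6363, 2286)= 9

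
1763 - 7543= - 5780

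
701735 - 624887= 76848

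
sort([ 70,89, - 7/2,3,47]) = [-7/2,3,47,70,89]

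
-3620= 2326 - 5946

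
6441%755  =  401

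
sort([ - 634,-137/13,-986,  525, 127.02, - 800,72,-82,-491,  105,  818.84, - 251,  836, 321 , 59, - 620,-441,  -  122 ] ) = [ - 986 ,-800, - 634, - 620, - 491,-441, - 251, - 122 , - 82,-137/13,  59,72 , 105, 127.02, 321,525,818.84, 836 ] 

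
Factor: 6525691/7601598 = 2^( - 1 )*3^( -2)*422311^( - 1)*6525691^1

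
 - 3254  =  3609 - 6863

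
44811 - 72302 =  - 27491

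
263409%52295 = 1934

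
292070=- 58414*( - 5 )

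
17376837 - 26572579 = - 9195742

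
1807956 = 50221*36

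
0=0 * 5062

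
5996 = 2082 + 3914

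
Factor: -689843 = -7^1 * 11^1*17^2*31^1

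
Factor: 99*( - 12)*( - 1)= 1188 = 2^2*3^3*11^1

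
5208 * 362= 1885296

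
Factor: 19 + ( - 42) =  - 23^1 = - 23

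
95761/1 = 95761=   95761.00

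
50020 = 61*820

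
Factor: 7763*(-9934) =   -  77117642 = - 2^1  *  7^1*1109^1*4967^1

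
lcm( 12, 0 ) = 0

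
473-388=85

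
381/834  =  127/278 = 0.46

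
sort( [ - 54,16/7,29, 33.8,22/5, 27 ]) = [ - 54,16/7,22/5, 27, 29,33.8] 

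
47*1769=83143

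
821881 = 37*22213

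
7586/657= 7586/657  =  11.55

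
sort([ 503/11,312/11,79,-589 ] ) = [  -  589, 312/11 , 503/11, 79]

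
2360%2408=2360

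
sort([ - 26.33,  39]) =[-26.33, 39] 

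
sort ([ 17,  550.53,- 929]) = [-929,17, 550.53]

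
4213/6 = 702 + 1/6 = 702.17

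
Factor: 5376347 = 709^1*7583^1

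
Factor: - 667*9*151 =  - 906453= -  3^2*23^1*29^1*151^1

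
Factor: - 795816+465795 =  - 330021 = -3^3 *17^1*719^1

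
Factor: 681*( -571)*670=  - 2^1*3^1 * 5^1*67^1*227^1*571^1 = -260530170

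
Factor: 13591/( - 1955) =-5^ ( - 1) *17^( - 1 )* 23^ ( -1) * 13591^1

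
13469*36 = 484884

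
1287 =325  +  962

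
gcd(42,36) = 6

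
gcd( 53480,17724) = 28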